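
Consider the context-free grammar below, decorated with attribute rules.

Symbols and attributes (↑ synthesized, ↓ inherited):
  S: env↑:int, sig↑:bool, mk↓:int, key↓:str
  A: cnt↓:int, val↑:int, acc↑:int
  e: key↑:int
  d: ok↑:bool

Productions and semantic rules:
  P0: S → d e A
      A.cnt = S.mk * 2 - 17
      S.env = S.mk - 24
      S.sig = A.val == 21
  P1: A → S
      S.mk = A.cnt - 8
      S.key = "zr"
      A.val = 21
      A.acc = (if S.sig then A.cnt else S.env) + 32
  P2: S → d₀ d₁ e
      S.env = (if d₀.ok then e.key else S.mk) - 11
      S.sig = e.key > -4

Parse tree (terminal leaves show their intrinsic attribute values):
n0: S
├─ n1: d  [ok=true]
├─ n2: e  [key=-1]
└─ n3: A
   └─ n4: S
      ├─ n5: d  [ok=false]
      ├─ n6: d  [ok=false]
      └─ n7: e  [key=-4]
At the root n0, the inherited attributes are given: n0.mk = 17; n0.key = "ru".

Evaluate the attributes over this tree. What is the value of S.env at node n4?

1. n0.mk = 17  [given at root]
2. n0.key = "ru"  [given at root]
3. n1.ok = true  [terminal]
4. n2.key = -1  [terminal]
5. n3.cnt = 17  [S.mk * 2 - 17]
6. n4.mk = 9  [A.cnt - 8]
7. n4.key = "zr"  ["zr"]
8. n5.ok = false  [terminal]
9. n6.ok = false  [terminal]
10. n7.key = -4  [terminal]
11. n4.env = -2  [(if d₀.ok then e.key else S.mk) - 11]
12. n4.sig = false  [e.key > -4]
13. n3.val = 21  [21]
14. n3.acc = 30  [(if S.sig then A.cnt else S.env) + 32]
15. n0.env = -7  [S.mk - 24]
16. n0.sig = true  [A.val == 21]

-2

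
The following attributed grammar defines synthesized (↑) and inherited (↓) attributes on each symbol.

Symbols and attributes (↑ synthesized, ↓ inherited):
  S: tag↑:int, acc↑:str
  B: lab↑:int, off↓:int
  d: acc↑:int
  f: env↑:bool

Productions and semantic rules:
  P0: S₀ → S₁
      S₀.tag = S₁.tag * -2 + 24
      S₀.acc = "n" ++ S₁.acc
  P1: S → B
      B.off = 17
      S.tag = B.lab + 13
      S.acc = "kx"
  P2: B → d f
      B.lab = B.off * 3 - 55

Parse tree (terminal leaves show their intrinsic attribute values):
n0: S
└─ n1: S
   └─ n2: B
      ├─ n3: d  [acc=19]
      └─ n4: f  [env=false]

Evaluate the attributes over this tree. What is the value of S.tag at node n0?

6

1. n2.off = 17  [17]
2. n3.acc = 19  [terminal]
3. n4.env = false  [terminal]
4. n2.lab = -4  [B.off * 3 - 55]
5. n1.tag = 9  [B.lab + 13]
6. n1.acc = "kx"  ["kx"]
7. n0.tag = 6  [S₁.tag * -2 + 24]
8. n0.acc = "nkx"  ["n" ++ S₁.acc]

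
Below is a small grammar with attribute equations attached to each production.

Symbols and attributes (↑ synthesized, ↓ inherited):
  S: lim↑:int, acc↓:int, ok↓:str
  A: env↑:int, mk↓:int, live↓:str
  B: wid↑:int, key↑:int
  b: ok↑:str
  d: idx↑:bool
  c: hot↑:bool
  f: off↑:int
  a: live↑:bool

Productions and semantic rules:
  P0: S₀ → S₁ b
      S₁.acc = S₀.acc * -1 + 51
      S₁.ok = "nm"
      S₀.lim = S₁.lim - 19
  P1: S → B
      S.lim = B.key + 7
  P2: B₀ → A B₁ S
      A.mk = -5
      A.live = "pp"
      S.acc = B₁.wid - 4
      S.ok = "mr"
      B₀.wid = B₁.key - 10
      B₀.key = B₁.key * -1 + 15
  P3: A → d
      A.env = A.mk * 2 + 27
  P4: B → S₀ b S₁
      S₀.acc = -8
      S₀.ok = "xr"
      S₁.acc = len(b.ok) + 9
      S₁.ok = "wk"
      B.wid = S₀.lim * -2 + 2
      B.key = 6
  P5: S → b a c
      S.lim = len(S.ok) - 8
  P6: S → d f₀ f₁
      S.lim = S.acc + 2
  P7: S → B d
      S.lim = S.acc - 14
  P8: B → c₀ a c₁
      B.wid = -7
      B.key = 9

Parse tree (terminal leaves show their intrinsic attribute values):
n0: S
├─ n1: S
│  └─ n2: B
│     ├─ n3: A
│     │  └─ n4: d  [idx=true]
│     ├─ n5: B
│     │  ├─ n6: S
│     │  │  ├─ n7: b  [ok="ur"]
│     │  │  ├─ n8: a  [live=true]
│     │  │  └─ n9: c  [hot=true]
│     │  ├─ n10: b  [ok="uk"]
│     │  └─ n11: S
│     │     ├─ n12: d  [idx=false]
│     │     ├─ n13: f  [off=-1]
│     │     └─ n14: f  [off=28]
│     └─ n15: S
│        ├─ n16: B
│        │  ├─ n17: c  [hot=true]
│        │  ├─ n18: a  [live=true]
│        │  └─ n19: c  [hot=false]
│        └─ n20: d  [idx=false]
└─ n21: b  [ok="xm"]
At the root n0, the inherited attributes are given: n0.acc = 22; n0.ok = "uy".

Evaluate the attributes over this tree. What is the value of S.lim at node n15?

-4

1. n0.acc = 22  [given at root]
2. n0.ok = "uy"  [given at root]
3. n1.acc = 29  [S₀.acc * -1 + 51]
4. n1.ok = "nm"  ["nm"]
5. n3.mk = -5  [-5]
6. n3.live = "pp"  ["pp"]
7. n4.idx = true  [terminal]
8. n3.env = 17  [A.mk * 2 + 27]
9. n6.acc = -8  [-8]
10. n6.ok = "xr"  ["xr"]
11. n7.ok = "ur"  [terminal]
12. n8.live = true  [terminal]
13. n9.hot = true  [terminal]
14. n6.lim = -6  [len(S.ok) - 8]
15. n10.ok = "uk"  [terminal]
16. n11.acc = 11  [len(b.ok) + 9]
17. n11.ok = "wk"  ["wk"]
18. n12.idx = false  [terminal]
19. n13.off = -1  [terminal]
20. n14.off = 28  [terminal]
21. n11.lim = 13  [S.acc + 2]
22. n5.wid = 14  [S₀.lim * -2 + 2]
23. n5.key = 6  [6]
24. n15.acc = 10  [B₁.wid - 4]
25. n15.ok = "mr"  ["mr"]
26. n17.hot = true  [terminal]
27. n18.live = true  [terminal]
28. n19.hot = false  [terminal]
29. n16.wid = -7  [-7]
30. n16.key = 9  [9]
31. n20.idx = false  [terminal]
32. n15.lim = -4  [S.acc - 14]
33. n2.wid = -4  [B₁.key - 10]
34. n2.key = 9  [B₁.key * -1 + 15]
35. n1.lim = 16  [B.key + 7]
36. n21.ok = "xm"  [terminal]
37. n0.lim = -3  [S₁.lim - 19]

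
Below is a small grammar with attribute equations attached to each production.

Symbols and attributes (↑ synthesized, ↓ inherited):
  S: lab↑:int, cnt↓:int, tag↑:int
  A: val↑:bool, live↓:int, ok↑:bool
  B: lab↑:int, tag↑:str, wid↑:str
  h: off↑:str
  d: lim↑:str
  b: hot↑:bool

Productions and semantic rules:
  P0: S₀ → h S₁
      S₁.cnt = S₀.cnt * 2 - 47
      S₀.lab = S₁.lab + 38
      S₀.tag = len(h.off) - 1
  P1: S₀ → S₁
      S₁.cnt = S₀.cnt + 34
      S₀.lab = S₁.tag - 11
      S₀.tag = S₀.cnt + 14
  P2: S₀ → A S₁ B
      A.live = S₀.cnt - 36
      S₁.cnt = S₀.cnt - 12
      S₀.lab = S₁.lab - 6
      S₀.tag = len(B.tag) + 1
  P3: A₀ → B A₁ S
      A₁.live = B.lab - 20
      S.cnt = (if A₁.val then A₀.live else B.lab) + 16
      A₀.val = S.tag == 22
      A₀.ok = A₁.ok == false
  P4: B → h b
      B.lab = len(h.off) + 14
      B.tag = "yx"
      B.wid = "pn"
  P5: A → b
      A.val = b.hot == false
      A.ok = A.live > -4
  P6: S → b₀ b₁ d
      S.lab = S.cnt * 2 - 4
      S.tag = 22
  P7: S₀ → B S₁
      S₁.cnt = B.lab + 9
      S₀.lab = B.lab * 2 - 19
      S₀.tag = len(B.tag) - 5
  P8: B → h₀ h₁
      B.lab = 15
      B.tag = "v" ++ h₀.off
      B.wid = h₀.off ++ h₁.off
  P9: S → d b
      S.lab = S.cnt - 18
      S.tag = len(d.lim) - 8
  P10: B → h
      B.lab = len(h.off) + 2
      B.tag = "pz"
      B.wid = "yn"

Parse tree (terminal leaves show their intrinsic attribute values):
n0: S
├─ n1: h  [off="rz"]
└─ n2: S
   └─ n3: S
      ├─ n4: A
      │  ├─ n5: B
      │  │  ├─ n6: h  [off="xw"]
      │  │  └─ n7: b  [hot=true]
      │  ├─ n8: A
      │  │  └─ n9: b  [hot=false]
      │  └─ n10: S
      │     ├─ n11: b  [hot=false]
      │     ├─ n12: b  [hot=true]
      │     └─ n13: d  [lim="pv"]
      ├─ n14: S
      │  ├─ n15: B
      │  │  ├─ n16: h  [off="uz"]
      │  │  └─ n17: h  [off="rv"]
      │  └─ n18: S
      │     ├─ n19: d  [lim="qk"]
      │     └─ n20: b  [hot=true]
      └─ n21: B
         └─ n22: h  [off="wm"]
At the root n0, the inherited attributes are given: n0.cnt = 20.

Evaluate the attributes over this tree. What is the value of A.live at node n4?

-9

1. n0.cnt = 20  [given at root]
2. n1.off = "rz"  [terminal]
3. n2.cnt = -7  [S₀.cnt * 2 - 47]
4. n3.cnt = 27  [S₀.cnt + 34]
5. n4.live = -9  [S₀.cnt - 36]
6. n6.off = "xw"  [terminal]
7. n7.hot = true  [terminal]
8. n5.lab = 16  [len(h.off) + 14]
9. n5.tag = "yx"  ["yx"]
10. n5.wid = "pn"  ["pn"]
11. n8.live = -4  [B.lab - 20]
12. n9.hot = false  [terminal]
13. n8.val = true  [b.hot == false]
14. n8.ok = false  [A.live > -4]
15. n10.cnt = 7  [(if A₁.val then A₀.live else B.lab) + 16]
16. n11.hot = false  [terminal]
17. n12.hot = true  [terminal]
18. n13.lim = "pv"  [terminal]
19. n10.lab = 10  [S.cnt * 2 - 4]
20. n10.tag = 22  [22]
21. n4.val = true  [S.tag == 22]
22. n4.ok = true  [A₁.ok == false]
23. n14.cnt = 15  [S₀.cnt - 12]
24. n16.off = "uz"  [terminal]
25. n17.off = "rv"  [terminal]
26. n15.lab = 15  [15]
27. n15.tag = "vuz"  ["v" ++ h₀.off]
28. n15.wid = "uzrv"  [h₀.off ++ h₁.off]
29. n18.cnt = 24  [B.lab + 9]
30. n19.lim = "qk"  [terminal]
31. n20.hot = true  [terminal]
32. n18.lab = 6  [S.cnt - 18]
33. n18.tag = -6  [len(d.lim) - 8]
34. n14.lab = 11  [B.lab * 2 - 19]
35. n14.tag = -2  [len(B.tag) - 5]
36. n22.off = "wm"  [terminal]
37. n21.lab = 4  [len(h.off) + 2]
38. n21.tag = "pz"  ["pz"]
39. n21.wid = "yn"  ["yn"]
40. n3.lab = 5  [S₁.lab - 6]
41. n3.tag = 3  [len(B.tag) + 1]
42. n2.lab = -8  [S₁.tag - 11]
43. n2.tag = 7  [S₀.cnt + 14]
44. n0.lab = 30  [S₁.lab + 38]
45. n0.tag = 1  [len(h.off) - 1]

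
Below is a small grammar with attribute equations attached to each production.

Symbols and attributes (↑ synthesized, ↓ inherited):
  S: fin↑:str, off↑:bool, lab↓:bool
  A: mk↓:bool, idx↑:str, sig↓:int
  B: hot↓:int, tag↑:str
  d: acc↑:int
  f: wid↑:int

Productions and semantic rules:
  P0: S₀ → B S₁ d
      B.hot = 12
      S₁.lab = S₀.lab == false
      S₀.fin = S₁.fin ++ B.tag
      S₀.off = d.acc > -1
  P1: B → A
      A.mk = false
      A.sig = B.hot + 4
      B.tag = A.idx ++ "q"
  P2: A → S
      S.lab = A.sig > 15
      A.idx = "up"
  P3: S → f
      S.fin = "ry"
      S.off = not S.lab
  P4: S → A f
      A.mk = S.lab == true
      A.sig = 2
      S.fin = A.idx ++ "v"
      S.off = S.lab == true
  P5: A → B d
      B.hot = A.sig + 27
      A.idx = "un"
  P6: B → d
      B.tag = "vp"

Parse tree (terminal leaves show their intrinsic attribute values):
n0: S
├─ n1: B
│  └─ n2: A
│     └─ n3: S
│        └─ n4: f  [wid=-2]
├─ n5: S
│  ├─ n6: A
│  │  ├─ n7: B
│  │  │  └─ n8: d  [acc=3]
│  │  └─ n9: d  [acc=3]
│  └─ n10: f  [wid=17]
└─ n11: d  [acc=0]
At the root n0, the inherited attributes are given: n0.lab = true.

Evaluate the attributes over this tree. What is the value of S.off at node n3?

false

1. n0.lab = true  [given at root]
2. n1.hot = 12  [12]
3. n2.mk = false  [false]
4. n2.sig = 16  [B.hot + 4]
5. n3.lab = true  [A.sig > 15]
6. n4.wid = -2  [terminal]
7. n3.fin = "ry"  ["ry"]
8. n3.off = false  [not S.lab]
9. n2.idx = "up"  ["up"]
10. n1.tag = "upq"  [A.idx ++ "q"]
11. n5.lab = false  [S₀.lab == false]
12. n6.mk = false  [S.lab == true]
13. n6.sig = 2  [2]
14. n7.hot = 29  [A.sig + 27]
15. n8.acc = 3  [terminal]
16. n7.tag = "vp"  ["vp"]
17. n9.acc = 3  [terminal]
18. n6.idx = "un"  ["un"]
19. n10.wid = 17  [terminal]
20. n5.fin = "unv"  [A.idx ++ "v"]
21. n5.off = false  [S.lab == true]
22. n11.acc = 0  [terminal]
23. n0.fin = "unvupq"  [S₁.fin ++ B.tag]
24. n0.off = true  [d.acc > -1]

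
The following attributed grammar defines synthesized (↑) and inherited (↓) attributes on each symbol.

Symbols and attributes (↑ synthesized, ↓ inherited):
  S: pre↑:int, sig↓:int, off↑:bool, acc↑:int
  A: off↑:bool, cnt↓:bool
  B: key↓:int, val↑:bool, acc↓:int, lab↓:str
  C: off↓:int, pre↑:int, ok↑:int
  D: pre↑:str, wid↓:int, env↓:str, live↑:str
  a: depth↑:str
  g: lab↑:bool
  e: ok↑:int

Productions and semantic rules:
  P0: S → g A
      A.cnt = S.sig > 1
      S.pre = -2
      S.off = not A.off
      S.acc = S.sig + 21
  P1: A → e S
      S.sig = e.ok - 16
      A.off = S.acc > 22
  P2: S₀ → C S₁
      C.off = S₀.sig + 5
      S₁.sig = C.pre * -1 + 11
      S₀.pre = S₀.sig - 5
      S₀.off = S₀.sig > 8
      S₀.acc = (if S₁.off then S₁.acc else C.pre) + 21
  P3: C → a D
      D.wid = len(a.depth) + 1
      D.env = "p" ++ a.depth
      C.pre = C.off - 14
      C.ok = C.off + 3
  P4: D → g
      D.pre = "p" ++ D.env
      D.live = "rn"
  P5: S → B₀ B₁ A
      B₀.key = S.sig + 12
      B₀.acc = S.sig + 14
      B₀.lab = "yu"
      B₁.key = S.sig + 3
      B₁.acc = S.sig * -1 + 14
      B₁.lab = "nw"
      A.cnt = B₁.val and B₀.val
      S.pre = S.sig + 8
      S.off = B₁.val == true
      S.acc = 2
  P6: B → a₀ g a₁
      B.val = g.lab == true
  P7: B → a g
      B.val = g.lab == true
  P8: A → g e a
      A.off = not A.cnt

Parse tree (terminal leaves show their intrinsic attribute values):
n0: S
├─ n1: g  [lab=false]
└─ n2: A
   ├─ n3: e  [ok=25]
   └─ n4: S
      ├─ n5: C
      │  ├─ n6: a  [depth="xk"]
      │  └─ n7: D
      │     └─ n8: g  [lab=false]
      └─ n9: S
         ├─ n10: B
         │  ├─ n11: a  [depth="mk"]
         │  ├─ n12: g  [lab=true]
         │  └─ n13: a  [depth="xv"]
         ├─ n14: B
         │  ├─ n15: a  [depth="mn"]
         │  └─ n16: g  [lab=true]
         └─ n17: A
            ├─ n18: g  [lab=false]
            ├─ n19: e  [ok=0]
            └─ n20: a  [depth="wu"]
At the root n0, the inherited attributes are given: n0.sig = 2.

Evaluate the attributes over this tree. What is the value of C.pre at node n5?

0

1. n0.sig = 2  [given at root]
2. n1.lab = false  [terminal]
3. n2.cnt = true  [S.sig > 1]
4. n3.ok = 25  [terminal]
5. n4.sig = 9  [e.ok - 16]
6. n5.off = 14  [S₀.sig + 5]
7. n6.depth = "xk"  [terminal]
8. n7.wid = 3  [len(a.depth) + 1]
9. n7.env = "pxk"  ["p" ++ a.depth]
10. n8.lab = false  [terminal]
11. n7.pre = "ppxk"  ["p" ++ D.env]
12. n7.live = "rn"  ["rn"]
13. n5.pre = 0  [C.off - 14]
14. n5.ok = 17  [C.off + 3]
15. n9.sig = 11  [C.pre * -1 + 11]
16. n10.key = 23  [S.sig + 12]
17. n10.acc = 25  [S.sig + 14]
18. n10.lab = "yu"  ["yu"]
19. n11.depth = "mk"  [terminal]
20. n12.lab = true  [terminal]
21. n13.depth = "xv"  [terminal]
22. n10.val = true  [g.lab == true]
23. n14.key = 14  [S.sig + 3]
24. n14.acc = 3  [S.sig * -1 + 14]
25. n14.lab = "nw"  ["nw"]
26. n15.depth = "mn"  [terminal]
27. n16.lab = true  [terminal]
28. n14.val = true  [g.lab == true]
29. n17.cnt = true  [B₁.val and B₀.val]
30. n18.lab = false  [terminal]
31. n19.ok = 0  [terminal]
32. n20.depth = "wu"  [terminal]
33. n17.off = false  [not A.cnt]
34. n9.pre = 19  [S.sig + 8]
35. n9.off = true  [B₁.val == true]
36. n9.acc = 2  [2]
37. n4.pre = 4  [S₀.sig - 5]
38. n4.off = true  [S₀.sig > 8]
39. n4.acc = 23  [(if S₁.off then S₁.acc else C.pre) + 21]
40. n2.off = true  [S.acc > 22]
41. n0.pre = -2  [-2]
42. n0.off = false  [not A.off]
43. n0.acc = 23  [S.sig + 21]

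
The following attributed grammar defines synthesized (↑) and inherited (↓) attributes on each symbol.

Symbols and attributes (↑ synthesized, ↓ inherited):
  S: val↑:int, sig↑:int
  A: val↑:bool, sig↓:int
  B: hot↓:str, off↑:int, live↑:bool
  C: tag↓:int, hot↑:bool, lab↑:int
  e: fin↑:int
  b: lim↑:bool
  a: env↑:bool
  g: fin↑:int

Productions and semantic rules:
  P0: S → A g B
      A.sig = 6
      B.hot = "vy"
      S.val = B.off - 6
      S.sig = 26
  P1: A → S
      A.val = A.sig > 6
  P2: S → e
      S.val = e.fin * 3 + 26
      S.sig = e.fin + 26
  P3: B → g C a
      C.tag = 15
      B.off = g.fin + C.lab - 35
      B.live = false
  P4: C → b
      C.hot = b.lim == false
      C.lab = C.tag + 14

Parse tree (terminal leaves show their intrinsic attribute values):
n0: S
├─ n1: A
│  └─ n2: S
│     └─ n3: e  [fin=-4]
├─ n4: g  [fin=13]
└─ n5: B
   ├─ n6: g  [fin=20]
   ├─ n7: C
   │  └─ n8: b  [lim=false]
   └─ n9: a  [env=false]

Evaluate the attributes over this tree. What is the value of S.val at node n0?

1. n1.sig = 6  [6]
2. n3.fin = -4  [terminal]
3. n2.val = 14  [e.fin * 3 + 26]
4. n2.sig = 22  [e.fin + 26]
5. n1.val = false  [A.sig > 6]
6. n4.fin = 13  [terminal]
7. n5.hot = "vy"  ["vy"]
8. n6.fin = 20  [terminal]
9. n7.tag = 15  [15]
10. n8.lim = false  [terminal]
11. n7.hot = true  [b.lim == false]
12. n7.lab = 29  [C.tag + 14]
13. n9.env = false  [terminal]
14. n5.off = 14  [g.fin + C.lab - 35]
15. n5.live = false  [false]
16. n0.val = 8  [B.off - 6]
17. n0.sig = 26  [26]

8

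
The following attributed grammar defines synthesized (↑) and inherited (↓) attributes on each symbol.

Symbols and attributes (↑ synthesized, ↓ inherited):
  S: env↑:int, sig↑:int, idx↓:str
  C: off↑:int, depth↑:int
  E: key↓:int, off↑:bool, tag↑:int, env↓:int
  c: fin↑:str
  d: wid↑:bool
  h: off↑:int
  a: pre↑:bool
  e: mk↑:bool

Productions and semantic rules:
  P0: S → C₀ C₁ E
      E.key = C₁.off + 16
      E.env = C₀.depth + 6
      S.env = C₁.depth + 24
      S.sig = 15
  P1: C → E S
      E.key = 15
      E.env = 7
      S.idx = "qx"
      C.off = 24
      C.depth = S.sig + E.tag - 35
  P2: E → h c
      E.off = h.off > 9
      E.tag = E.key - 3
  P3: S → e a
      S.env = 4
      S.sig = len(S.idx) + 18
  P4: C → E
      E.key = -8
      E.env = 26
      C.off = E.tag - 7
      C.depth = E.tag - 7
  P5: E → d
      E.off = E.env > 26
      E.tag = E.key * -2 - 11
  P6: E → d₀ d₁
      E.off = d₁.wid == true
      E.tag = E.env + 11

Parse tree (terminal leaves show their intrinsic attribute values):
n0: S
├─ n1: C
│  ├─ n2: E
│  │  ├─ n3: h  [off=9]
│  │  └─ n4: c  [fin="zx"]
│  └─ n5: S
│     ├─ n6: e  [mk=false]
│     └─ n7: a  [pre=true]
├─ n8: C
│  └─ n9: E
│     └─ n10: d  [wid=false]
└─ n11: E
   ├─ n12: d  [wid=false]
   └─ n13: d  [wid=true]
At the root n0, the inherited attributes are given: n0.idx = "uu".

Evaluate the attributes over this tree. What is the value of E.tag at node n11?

14

1. n0.idx = "uu"  [given at root]
2. n2.key = 15  [15]
3. n2.env = 7  [7]
4. n3.off = 9  [terminal]
5. n4.fin = "zx"  [terminal]
6. n2.off = false  [h.off > 9]
7. n2.tag = 12  [E.key - 3]
8. n5.idx = "qx"  ["qx"]
9. n6.mk = false  [terminal]
10. n7.pre = true  [terminal]
11. n5.env = 4  [4]
12. n5.sig = 20  [len(S.idx) + 18]
13. n1.off = 24  [24]
14. n1.depth = -3  [S.sig + E.tag - 35]
15. n9.key = -8  [-8]
16. n9.env = 26  [26]
17. n10.wid = false  [terminal]
18. n9.off = false  [E.env > 26]
19. n9.tag = 5  [E.key * -2 - 11]
20. n8.off = -2  [E.tag - 7]
21. n8.depth = -2  [E.tag - 7]
22. n11.key = 14  [C₁.off + 16]
23. n11.env = 3  [C₀.depth + 6]
24. n12.wid = false  [terminal]
25. n13.wid = true  [terminal]
26. n11.off = true  [d₁.wid == true]
27. n11.tag = 14  [E.env + 11]
28. n0.env = 22  [C₁.depth + 24]
29. n0.sig = 15  [15]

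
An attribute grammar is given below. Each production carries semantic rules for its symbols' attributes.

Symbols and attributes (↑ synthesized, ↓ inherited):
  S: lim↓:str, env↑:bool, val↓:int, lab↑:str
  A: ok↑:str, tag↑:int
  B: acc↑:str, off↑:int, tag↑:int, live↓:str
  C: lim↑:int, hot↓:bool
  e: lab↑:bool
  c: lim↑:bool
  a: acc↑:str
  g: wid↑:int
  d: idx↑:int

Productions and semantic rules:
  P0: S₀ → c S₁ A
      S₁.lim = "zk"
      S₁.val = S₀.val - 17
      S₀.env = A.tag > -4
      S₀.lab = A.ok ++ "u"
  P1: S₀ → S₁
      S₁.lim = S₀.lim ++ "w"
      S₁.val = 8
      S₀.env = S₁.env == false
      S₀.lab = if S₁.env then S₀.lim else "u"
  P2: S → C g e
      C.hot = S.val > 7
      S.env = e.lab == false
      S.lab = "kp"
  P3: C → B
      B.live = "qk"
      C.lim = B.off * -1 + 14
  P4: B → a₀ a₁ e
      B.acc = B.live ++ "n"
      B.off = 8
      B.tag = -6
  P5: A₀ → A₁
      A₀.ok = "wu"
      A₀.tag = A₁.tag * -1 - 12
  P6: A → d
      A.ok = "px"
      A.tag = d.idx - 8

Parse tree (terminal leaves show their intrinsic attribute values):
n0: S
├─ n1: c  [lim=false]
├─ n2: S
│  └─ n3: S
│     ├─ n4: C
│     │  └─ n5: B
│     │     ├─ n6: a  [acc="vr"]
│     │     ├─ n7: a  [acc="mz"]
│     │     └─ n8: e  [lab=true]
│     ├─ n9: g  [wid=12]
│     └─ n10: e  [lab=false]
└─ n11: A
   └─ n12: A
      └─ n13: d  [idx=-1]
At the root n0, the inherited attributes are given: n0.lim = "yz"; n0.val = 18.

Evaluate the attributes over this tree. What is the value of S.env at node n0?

true

1. n0.lim = "yz"  [given at root]
2. n0.val = 18  [given at root]
3. n1.lim = false  [terminal]
4. n2.lim = "zk"  ["zk"]
5. n2.val = 1  [S₀.val - 17]
6. n3.lim = "zkw"  [S₀.lim ++ "w"]
7. n3.val = 8  [8]
8. n4.hot = true  [S.val > 7]
9. n5.live = "qk"  ["qk"]
10. n6.acc = "vr"  [terminal]
11. n7.acc = "mz"  [terminal]
12. n8.lab = true  [terminal]
13. n5.acc = "qkn"  [B.live ++ "n"]
14. n5.off = 8  [8]
15. n5.tag = -6  [-6]
16. n4.lim = 6  [B.off * -1 + 14]
17. n9.wid = 12  [terminal]
18. n10.lab = false  [terminal]
19. n3.env = true  [e.lab == false]
20. n3.lab = "kp"  ["kp"]
21. n2.env = false  [S₁.env == false]
22. n2.lab = "zk"  [if S₁.env then S₀.lim else "u"]
23. n13.idx = -1  [terminal]
24. n12.ok = "px"  ["px"]
25. n12.tag = -9  [d.idx - 8]
26. n11.ok = "wu"  ["wu"]
27. n11.tag = -3  [A₁.tag * -1 - 12]
28. n0.env = true  [A.tag > -4]
29. n0.lab = "wuu"  [A.ok ++ "u"]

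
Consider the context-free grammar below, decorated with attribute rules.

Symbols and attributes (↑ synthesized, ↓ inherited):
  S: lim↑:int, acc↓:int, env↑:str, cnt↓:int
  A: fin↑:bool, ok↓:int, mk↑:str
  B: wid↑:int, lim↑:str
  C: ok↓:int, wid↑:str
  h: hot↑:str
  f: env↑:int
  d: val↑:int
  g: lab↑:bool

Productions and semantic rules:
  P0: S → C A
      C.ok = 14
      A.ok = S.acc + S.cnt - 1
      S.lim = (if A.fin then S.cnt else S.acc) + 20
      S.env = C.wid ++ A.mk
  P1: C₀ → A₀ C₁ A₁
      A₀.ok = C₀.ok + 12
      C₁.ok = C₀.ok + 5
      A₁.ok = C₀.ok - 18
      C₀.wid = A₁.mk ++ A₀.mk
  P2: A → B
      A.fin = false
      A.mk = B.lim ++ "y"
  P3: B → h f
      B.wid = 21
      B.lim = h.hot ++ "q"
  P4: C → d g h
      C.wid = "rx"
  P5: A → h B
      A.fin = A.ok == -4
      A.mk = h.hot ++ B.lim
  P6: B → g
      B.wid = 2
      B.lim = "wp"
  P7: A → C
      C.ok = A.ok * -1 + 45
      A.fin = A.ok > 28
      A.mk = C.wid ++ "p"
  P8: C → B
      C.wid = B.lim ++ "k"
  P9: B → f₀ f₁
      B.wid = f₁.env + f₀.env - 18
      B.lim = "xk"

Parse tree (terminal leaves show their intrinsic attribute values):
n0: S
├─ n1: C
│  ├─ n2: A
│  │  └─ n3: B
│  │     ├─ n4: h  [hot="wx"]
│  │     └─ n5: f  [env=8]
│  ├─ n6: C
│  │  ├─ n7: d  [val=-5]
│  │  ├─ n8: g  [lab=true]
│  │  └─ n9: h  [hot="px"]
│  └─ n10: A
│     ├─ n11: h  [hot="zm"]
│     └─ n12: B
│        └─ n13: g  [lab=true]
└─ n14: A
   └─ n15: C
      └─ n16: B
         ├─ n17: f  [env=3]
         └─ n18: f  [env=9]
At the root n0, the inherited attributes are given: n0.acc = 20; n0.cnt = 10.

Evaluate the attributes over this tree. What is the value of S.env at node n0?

1. n0.acc = 20  [given at root]
2. n0.cnt = 10  [given at root]
3. n1.ok = 14  [14]
4. n2.ok = 26  [C₀.ok + 12]
5. n4.hot = "wx"  [terminal]
6. n5.env = 8  [terminal]
7. n3.wid = 21  [21]
8. n3.lim = "wxq"  [h.hot ++ "q"]
9. n2.fin = false  [false]
10. n2.mk = "wxqy"  [B.lim ++ "y"]
11. n6.ok = 19  [C₀.ok + 5]
12. n7.val = -5  [terminal]
13. n8.lab = true  [terminal]
14. n9.hot = "px"  [terminal]
15. n6.wid = "rx"  ["rx"]
16. n10.ok = -4  [C₀.ok - 18]
17. n11.hot = "zm"  [terminal]
18. n13.lab = true  [terminal]
19. n12.wid = 2  [2]
20. n12.lim = "wp"  ["wp"]
21. n10.fin = true  [A.ok == -4]
22. n10.mk = "zmwp"  [h.hot ++ B.lim]
23. n1.wid = "zmwpwxqy"  [A₁.mk ++ A₀.mk]
24. n14.ok = 29  [S.acc + S.cnt - 1]
25. n15.ok = 16  [A.ok * -1 + 45]
26. n17.env = 3  [terminal]
27. n18.env = 9  [terminal]
28. n16.wid = -6  [f₁.env + f₀.env - 18]
29. n16.lim = "xk"  ["xk"]
30. n15.wid = "xkk"  [B.lim ++ "k"]
31. n14.fin = true  [A.ok > 28]
32. n14.mk = "xkkp"  [C.wid ++ "p"]
33. n0.lim = 30  [(if A.fin then S.cnt else S.acc) + 20]
34. n0.env = "zmwpwxqyxkkp"  [C.wid ++ A.mk]

"zmwpwxqyxkkp"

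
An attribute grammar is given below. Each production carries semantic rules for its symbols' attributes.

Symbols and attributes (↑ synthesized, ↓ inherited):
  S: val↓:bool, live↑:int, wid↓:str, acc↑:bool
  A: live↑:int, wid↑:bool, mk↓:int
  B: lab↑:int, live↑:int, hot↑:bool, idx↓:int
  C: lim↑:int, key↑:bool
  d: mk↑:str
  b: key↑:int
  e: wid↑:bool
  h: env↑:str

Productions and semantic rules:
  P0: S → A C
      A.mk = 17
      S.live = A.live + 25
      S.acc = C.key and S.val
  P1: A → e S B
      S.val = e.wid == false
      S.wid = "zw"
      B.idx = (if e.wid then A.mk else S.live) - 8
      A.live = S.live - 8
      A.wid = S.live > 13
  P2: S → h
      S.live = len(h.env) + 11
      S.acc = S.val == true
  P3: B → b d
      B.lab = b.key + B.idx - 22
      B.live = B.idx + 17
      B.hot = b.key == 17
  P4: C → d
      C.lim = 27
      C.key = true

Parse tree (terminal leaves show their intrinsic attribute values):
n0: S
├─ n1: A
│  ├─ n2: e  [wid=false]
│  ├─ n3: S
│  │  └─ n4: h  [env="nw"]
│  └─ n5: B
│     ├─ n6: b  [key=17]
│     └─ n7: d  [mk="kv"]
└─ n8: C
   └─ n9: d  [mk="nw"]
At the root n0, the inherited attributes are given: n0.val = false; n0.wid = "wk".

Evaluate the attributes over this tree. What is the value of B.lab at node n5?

0

1. n0.val = false  [given at root]
2. n0.wid = "wk"  [given at root]
3. n1.mk = 17  [17]
4. n2.wid = false  [terminal]
5. n3.val = true  [e.wid == false]
6. n3.wid = "zw"  ["zw"]
7. n4.env = "nw"  [terminal]
8. n3.live = 13  [len(h.env) + 11]
9. n3.acc = true  [S.val == true]
10. n5.idx = 5  [(if e.wid then A.mk else S.live) - 8]
11. n6.key = 17  [terminal]
12. n7.mk = "kv"  [terminal]
13. n5.lab = 0  [b.key + B.idx - 22]
14. n5.live = 22  [B.idx + 17]
15. n5.hot = true  [b.key == 17]
16. n1.live = 5  [S.live - 8]
17. n1.wid = false  [S.live > 13]
18. n9.mk = "nw"  [terminal]
19. n8.lim = 27  [27]
20. n8.key = true  [true]
21. n0.live = 30  [A.live + 25]
22. n0.acc = false  [C.key and S.val]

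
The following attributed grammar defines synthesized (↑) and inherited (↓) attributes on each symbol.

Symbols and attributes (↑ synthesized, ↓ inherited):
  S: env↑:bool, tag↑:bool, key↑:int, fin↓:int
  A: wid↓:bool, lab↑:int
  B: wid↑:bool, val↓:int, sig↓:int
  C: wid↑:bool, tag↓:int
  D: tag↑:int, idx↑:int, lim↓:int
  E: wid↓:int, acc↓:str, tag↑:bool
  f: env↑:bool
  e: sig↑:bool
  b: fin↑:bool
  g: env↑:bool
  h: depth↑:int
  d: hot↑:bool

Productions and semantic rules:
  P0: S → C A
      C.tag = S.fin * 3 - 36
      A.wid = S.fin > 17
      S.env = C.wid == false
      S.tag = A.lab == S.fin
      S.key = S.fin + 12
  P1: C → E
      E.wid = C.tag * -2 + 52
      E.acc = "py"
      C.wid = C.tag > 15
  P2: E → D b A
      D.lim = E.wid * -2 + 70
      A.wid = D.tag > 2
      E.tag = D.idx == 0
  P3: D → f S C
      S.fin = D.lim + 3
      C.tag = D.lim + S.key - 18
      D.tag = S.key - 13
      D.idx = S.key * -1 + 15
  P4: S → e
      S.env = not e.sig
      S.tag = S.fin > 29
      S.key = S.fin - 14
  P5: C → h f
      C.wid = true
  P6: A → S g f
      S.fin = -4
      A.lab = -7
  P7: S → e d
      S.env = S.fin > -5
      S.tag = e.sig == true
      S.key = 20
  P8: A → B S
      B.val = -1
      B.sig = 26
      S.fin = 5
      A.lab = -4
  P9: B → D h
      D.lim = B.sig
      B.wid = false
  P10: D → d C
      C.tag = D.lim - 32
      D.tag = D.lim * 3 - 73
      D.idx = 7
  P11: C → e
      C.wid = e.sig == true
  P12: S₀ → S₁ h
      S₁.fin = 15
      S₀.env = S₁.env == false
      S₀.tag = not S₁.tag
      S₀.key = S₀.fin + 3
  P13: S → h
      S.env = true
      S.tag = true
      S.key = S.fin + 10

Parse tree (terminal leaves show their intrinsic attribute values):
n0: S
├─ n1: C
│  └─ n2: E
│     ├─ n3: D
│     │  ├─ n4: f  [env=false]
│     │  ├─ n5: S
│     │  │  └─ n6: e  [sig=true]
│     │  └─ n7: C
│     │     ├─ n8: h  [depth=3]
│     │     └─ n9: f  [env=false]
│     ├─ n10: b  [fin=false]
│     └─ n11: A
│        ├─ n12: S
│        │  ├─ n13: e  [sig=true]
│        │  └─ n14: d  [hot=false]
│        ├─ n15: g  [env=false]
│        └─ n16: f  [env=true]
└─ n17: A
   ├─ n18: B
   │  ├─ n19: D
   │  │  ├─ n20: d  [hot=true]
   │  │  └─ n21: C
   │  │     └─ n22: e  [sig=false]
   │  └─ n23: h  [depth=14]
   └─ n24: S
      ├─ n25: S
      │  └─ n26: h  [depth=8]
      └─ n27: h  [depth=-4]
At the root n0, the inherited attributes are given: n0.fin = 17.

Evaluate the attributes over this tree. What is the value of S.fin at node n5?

29

1. n0.fin = 17  [given at root]
2. n1.tag = 15  [S.fin * 3 - 36]
3. n2.wid = 22  [C.tag * -2 + 52]
4. n2.acc = "py"  ["py"]
5. n3.lim = 26  [E.wid * -2 + 70]
6. n4.env = false  [terminal]
7. n5.fin = 29  [D.lim + 3]
8. n6.sig = true  [terminal]
9. n5.env = false  [not e.sig]
10. n5.tag = false  [S.fin > 29]
11. n5.key = 15  [S.fin - 14]
12. n7.tag = 23  [D.lim + S.key - 18]
13. n8.depth = 3  [terminal]
14. n9.env = false  [terminal]
15. n7.wid = true  [true]
16. n3.tag = 2  [S.key - 13]
17. n3.idx = 0  [S.key * -1 + 15]
18. n10.fin = false  [terminal]
19. n11.wid = false  [D.tag > 2]
20. n12.fin = -4  [-4]
21. n13.sig = true  [terminal]
22. n14.hot = false  [terminal]
23. n12.env = true  [S.fin > -5]
24. n12.tag = true  [e.sig == true]
25. n12.key = 20  [20]
26. n15.env = false  [terminal]
27. n16.env = true  [terminal]
28. n11.lab = -7  [-7]
29. n2.tag = true  [D.idx == 0]
30. n1.wid = false  [C.tag > 15]
31. n17.wid = false  [S.fin > 17]
32. n18.val = -1  [-1]
33. n18.sig = 26  [26]
34. n19.lim = 26  [B.sig]
35. n20.hot = true  [terminal]
36. n21.tag = -6  [D.lim - 32]
37. n22.sig = false  [terminal]
38. n21.wid = false  [e.sig == true]
39. n19.tag = 5  [D.lim * 3 - 73]
40. n19.idx = 7  [7]
41. n23.depth = 14  [terminal]
42. n18.wid = false  [false]
43. n24.fin = 5  [5]
44. n25.fin = 15  [15]
45. n26.depth = 8  [terminal]
46. n25.env = true  [true]
47. n25.tag = true  [true]
48. n25.key = 25  [S.fin + 10]
49. n27.depth = -4  [terminal]
50. n24.env = false  [S₁.env == false]
51. n24.tag = false  [not S₁.tag]
52. n24.key = 8  [S₀.fin + 3]
53. n17.lab = -4  [-4]
54. n0.env = true  [C.wid == false]
55. n0.tag = false  [A.lab == S.fin]
56. n0.key = 29  [S.fin + 12]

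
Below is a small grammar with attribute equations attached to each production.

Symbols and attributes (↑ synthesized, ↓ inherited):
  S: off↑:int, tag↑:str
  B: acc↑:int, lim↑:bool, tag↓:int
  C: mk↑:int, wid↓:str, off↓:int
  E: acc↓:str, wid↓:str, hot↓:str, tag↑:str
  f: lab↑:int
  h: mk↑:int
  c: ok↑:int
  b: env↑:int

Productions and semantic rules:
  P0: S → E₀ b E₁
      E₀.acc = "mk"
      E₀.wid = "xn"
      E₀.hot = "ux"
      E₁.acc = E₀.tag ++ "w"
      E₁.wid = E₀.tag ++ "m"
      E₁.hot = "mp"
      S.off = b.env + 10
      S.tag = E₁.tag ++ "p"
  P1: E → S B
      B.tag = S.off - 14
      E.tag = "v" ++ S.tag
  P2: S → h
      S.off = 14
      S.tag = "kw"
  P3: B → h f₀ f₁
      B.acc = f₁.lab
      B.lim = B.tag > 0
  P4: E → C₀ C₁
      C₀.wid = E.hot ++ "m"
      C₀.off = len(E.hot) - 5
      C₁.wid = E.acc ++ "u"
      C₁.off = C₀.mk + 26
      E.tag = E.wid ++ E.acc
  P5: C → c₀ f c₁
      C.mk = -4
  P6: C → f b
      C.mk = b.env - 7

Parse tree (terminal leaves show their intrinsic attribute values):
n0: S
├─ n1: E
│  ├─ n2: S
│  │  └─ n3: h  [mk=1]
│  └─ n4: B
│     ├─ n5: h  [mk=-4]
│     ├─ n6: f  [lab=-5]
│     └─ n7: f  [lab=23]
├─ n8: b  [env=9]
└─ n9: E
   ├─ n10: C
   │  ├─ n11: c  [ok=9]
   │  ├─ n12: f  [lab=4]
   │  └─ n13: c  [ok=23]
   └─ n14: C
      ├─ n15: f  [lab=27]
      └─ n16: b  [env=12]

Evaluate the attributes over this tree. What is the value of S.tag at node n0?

1. n1.acc = "mk"  ["mk"]
2. n1.wid = "xn"  ["xn"]
3. n1.hot = "ux"  ["ux"]
4. n3.mk = 1  [terminal]
5. n2.off = 14  [14]
6. n2.tag = "kw"  ["kw"]
7. n4.tag = 0  [S.off - 14]
8. n5.mk = -4  [terminal]
9. n6.lab = -5  [terminal]
10. n7.lab = 23  [terminal]
11. n4.acc = 23  [f₁.lab]
12. n4.lim = false  [B.tag > 0]
13. n1.tag = "vkw"  ["v" ++ S.tag]
14. n8.env = 9  [terminal]
15. n9.acc = "vkww"  [E₀.tag ++ "w"]
16. n9.wid = "vkwm"  [E₀.tag ++ "m"]
17. n9.hot = "mp"  ["mp"]
18. n10.wid = "mpm"  [E.hot ++ "m"]
19. n10.off = -3  [len(E.hot) - 5]
20. n11.ok = 9  [terminal]
21. n12.lab = 4  [terminal]
22. n13.ok = 23  [terminal]
23. n10.mk = -4  [-4]
24. n14.wid = "vkwwu"  [E.acc ++ "u"]
25. n14.off = 22  [C₀.mk + 26]
26. n15.lab = 27  [terminal]
27. n16.env = 12  [terminal]
28. n14.mk = 5  [b.env - 7]
29. n9.tag = "vkwmvkww"  [E.wid ++ E.acc]
30. n0.off = 19  [b.env + 10]
31. n0.tag = "vkwmvkwwp"  [E₁.tag ++ "p"]

"vkwmvkwwp"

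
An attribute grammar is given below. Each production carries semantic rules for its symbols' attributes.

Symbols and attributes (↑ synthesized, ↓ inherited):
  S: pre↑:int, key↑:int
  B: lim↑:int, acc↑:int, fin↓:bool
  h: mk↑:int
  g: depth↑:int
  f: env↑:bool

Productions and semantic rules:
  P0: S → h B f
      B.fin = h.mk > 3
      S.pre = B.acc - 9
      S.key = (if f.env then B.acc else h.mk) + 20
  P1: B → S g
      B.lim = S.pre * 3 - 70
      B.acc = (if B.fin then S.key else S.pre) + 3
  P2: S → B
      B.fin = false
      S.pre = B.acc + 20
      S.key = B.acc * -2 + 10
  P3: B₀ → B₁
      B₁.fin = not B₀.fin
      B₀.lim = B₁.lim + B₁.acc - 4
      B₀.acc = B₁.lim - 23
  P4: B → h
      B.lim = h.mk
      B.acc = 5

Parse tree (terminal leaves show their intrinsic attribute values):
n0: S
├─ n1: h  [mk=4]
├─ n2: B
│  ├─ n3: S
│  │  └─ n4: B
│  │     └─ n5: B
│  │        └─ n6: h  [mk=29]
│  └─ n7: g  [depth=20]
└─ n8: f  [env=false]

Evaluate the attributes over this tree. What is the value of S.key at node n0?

1. n1.mk = 4  [terminal]
2. n2.fin = true  [h.mk > 3]
3. n4.fin = false  [false]
4. n5.fin = true  [not B₀.fin]
5. n6.mk = 29  [terminal]
6. n5.lim = 29  [h.mk]
7. n5.acc = 5  [5]
8. n4.lim = 30  [B₁.lim + B₁.acc - 4]
9. n4.acc = 6  [B₁.lim - 23]
10. n3.pre = 26  [B.acc + 20]
11. n3.key = -2  [B.acc * -2 + 10]
12. n7.depth = 20  [terminal]
13. n2.lim = 8  [S.pre * 3 - 70]
14. n2.acc = 1  [(if B.fin then S.key else S.pre) + 3]
15. n8.env = false  [terminal]
16. n0.pre = -8  [B.acc - 9]
17. n0.key = 24  [(if f.env then B.acc else h.mk) + 20]

24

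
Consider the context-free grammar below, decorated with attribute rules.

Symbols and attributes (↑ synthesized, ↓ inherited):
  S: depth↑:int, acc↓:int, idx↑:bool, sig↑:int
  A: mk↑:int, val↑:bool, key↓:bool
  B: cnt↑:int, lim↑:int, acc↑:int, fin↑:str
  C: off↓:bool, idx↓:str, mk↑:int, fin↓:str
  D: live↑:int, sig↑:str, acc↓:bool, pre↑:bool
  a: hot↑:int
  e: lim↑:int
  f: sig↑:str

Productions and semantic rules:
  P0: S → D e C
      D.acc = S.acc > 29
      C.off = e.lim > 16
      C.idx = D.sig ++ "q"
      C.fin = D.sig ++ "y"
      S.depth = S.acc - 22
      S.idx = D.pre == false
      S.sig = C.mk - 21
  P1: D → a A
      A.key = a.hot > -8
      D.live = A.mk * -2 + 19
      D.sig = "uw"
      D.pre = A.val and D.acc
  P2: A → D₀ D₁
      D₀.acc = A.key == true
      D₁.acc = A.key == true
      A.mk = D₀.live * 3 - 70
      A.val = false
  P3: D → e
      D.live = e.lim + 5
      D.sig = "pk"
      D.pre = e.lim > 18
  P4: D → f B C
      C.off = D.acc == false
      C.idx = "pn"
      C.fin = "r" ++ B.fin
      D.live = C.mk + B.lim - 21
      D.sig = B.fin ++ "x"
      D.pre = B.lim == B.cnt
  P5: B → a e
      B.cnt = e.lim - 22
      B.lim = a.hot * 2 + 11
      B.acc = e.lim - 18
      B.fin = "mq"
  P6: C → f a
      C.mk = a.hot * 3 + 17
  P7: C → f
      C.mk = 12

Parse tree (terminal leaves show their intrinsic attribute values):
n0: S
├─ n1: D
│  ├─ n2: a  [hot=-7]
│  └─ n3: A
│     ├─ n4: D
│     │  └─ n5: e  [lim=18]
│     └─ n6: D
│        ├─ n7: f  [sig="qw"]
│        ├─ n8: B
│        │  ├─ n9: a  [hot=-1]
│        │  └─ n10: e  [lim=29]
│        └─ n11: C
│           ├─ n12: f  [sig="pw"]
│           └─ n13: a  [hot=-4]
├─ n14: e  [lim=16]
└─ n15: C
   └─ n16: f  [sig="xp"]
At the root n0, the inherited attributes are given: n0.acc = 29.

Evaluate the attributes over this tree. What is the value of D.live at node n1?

1. n0.acc = 29  [given at root]
2. n1.acc = false  [S.acc > 29]
3. n2.hot = -7  [terminal]
4. n3.key = true  [a.hot > -8]
5. n4.acc = true  [A.key == true]
6. n5.lim = 18  [terminal]
7. n4.live = 23  [e.lim + 5]
8. n4.sig = "pk"  ["pk"]
9. n4.pre = false  [e.lim > 18]
10. n6.acc = true  [A.key == true]
11. n7.sig = "qw"  [terminal]
12. n9.hot = -1  [terminal]
13. n10.lim = 29  [terminal]
14. n8.cnt = 7  [e.lim - 22]
15. n8.lim = 9  [a.hot * 2 + 11]
16. n8.acc = 11  [e.lim - 18]
17. n8.fin = "mq"  ["mq"]
18. n11.off = false  [D.acc == false]
19. n11.idx = "pn"  ["pn"]
20. n11.fin = "rmq"  ["r" ++ B.fin]
21. n12.sig = "pw"  [terminal]
22. n13.hot = -4  [terminal]
23. n11.mk = 5  [a.hot * 3 + 17]
24. n6.live = -7  [C.mk + B.lim - 21]
25. n6.sig = "mqx"  [B.fin ++ "x"]
26. n6.pre = false  [B.lim == B.cnt]
27. n3.mk = -1  [D₀.live * 3 - 70]
28. n3.val = false  [false]
29. n1.live = 21  [A.mk * -2 + 19]
30. n1.sig = "uw"  ["uw"]
31. n1.pre = false  [A.val and D.acc]
32. n14.lim = 16  [terminal]
33. n15.off = false  [e.lim > 16]
34. n15.idx = "uwq"  [D.sig ++ "q"]
35. n15.fin = "uwy"  [D.sig ++ "y"]
36. n16.sig = "xp"  [terminal]
37. n15.mk = 12  [12]
38. n0.depth = 7  [S.acc - 22]
39. n0.idx = true  [D.pre == false]
40. n0.sig = -9  [C.mk - 21]

21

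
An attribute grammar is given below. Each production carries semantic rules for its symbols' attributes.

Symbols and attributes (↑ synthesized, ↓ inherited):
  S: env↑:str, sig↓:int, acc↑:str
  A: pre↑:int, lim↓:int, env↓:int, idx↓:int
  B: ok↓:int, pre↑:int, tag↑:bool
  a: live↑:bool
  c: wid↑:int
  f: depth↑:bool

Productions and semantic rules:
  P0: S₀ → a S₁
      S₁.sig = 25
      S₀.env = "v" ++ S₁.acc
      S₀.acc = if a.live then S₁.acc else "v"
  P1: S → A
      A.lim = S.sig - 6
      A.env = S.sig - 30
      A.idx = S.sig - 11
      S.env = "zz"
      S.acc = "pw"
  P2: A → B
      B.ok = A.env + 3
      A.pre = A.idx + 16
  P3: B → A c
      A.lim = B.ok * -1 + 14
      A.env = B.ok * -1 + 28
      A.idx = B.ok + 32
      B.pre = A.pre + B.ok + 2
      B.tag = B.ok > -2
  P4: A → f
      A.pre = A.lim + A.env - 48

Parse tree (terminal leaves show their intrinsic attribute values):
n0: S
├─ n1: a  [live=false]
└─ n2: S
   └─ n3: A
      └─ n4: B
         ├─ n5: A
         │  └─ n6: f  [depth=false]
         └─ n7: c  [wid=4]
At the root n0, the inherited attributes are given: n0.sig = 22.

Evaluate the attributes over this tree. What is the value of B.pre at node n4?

-2

1. n0.sig = 22  [given at root]
2. n1.live = false  [terminal]
3. n2.sig = 25  [25]
4. n3.lim = 19  [S.sig - 6]
5. n3.env = -5  [S.sig - 30]
6. n3.idx = 14  [S.sig - 11]
7. n4.ok = -2  [A.env + 3]
8. n5.lim = 16  [B.ok * -1 + 14]
9. n5.env = 30  [B.ok * -1 + 28]
10. n5.idx = 30  [B.ok + 32]
11. n6.depth = false  [terminal]
12. n5.pre = -2  [A.lim + A.env - 48]
13. n7.wid = 4  [terminal]
14. n4.pre = -2  [A.pre + B.ok + 2]
15. n4.tag = false  [B.ok > -2]
16. n3.pre = 30  [A.idx + 16]
17. n2.env = "zz"  ["zz"]
18. n2.acc = "pw"  ["pw"]
19. n0.env = "vpw"  ["v" ++ S₁.acc]
20. n0.acc = "v"  [if a.live then S₁.acc else "v"]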